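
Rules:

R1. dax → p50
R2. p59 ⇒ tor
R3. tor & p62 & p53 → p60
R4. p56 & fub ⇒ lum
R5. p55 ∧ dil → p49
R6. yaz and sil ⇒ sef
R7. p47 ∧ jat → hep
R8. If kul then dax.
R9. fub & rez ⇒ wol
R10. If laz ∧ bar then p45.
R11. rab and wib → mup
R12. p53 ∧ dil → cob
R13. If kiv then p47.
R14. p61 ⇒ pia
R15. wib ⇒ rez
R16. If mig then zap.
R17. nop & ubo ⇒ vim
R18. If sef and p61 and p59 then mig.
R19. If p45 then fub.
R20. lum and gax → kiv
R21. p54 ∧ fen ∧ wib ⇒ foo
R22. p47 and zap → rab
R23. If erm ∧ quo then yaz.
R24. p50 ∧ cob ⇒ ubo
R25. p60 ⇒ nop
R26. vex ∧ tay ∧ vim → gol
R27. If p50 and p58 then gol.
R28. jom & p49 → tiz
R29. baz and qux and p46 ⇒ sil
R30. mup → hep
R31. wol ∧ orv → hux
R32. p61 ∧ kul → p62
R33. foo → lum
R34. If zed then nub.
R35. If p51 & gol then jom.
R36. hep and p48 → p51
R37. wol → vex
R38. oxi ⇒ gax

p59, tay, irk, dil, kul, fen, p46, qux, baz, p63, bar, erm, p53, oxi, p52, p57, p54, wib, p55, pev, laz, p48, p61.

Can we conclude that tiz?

Forward chaining from the given facts derives: tor, p49, dax, p45, cob, pia, rez, fub, foo, sil, p62, lum, gax, p50, p60, wol, kiv, ubo, nop, vex, p47, vim, gol.
The only rule concluding tiz is R28, which needs jom; that is never established.

No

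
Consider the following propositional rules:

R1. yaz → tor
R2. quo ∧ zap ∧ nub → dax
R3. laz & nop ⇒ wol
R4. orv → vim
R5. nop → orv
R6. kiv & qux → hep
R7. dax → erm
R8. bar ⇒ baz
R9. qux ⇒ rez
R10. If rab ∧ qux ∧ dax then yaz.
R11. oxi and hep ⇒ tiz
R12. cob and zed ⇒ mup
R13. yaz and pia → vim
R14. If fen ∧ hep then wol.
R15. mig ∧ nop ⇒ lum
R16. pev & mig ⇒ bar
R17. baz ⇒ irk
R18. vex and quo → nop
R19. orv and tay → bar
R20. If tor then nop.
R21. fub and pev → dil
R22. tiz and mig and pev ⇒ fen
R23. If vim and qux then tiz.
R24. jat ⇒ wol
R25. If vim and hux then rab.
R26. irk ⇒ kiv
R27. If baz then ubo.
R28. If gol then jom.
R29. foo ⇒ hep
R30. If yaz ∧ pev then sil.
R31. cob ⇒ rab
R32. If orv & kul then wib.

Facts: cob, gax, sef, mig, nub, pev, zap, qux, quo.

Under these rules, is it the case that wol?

dax  (by R2: quo, zap, nub)
bar  (by R16: pev, mig)
rab  (by R31: cob)
baz  (by R8: bar)
yaz  (by R10: rab, qux, dax)
irk  (by R17: baz)
kiv  (by R26: irk)
tor  (by R1: yaz)
hep  (by R6: kiv, qux)
nop  (by R20: tor)
orv  (by R5: nop)
vim  (by R4: orv)
tiz  (by R23: vim, qux)
fen  (by R22: tiz, mig, pev)
wol  (by R14: fen, hep)

Yes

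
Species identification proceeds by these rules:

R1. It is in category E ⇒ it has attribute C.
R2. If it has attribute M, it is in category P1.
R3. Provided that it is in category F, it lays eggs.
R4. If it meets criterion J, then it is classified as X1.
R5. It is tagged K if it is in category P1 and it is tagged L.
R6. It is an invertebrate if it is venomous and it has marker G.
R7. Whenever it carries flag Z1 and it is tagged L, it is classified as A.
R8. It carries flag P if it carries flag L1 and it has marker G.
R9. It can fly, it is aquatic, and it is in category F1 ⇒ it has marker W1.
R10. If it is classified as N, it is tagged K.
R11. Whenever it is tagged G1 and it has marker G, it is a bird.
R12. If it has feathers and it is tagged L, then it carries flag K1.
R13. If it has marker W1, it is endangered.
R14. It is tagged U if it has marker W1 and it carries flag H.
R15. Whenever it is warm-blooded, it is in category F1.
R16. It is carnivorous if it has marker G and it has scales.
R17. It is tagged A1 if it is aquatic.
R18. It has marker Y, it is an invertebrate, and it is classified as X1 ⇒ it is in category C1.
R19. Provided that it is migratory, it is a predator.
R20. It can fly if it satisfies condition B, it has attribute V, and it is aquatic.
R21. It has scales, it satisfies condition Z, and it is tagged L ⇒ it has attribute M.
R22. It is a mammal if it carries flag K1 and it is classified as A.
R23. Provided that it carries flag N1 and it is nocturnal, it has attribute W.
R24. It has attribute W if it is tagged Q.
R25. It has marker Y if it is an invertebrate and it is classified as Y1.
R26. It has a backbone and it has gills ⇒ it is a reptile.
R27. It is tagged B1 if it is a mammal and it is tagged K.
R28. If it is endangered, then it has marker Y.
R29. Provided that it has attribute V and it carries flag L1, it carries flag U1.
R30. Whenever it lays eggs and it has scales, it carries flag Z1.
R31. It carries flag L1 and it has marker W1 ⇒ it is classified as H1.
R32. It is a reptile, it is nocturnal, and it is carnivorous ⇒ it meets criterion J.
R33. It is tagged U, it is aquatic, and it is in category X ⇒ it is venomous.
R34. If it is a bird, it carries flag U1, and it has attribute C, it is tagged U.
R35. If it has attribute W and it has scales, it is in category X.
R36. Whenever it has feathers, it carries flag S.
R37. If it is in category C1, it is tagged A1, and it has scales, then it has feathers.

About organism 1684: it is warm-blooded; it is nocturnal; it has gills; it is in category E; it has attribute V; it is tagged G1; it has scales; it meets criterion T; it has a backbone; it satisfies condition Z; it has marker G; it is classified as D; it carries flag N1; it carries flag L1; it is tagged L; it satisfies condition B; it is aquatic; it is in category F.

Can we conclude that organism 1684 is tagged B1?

By R1 (it is in category E): it has attribute C.
By R3 (it is in category F): it lays eggs.
By R11 (it is tagged G1, it has marker G): it is a bird.
By R15 (it is warm-blooded): it is in category F1.
By R16 (it has marker G, it has scales): it is carnivorous.
By R17 (it is aquatic): it is tagged A1.
By R20 (it satisfies condition B, it has attribute V, it is aquatic): it can fly.
By R21 (it has scales, it satisfies condition Z, it is tagged L): it has attribute M.
By R23 (it carries flag N1, it is nocturnal): it has attribute W.
By R26 (it has a backbone, it has gills): it is a reptile.
By R29 (it has attribute V, it carries flag L1): it carries flag U1.
By R30 (it lays eggs, it has scales): it carries flag Z1.
By R32 (it is a reptile, it is nocturnal, it is carnivorous): it meets criterion J.
By R34 (it is a bird, it carries flag U1, it has attribute C): it is tagged U.
By R35 (it has attribute W, it has scales): it is in category X.
By R2 (it has attribute M): it is in category P1.
By R4 (it meets criterion J): it is classified as X1.
By R5 (it is in category P1, it is tagged L): it is tagged K.
By R7 (it carries flag Z1, it is tagged L): it is classified as A.
By R9 (it can fly, it is aquatic, it is in category F1): it has marker W1.
By R13 (it has marker W1): it is endangered.
By R28 (it is endangered): it has marker Y.
By R33 (it is tagged U, it is aquatic, it is in category X): it is venomous.
By R6 (it is venomous, it has marker G): it is an invertebrate.
By R18 (it has marker Y, it is an invertebrate, it is classified as X1): it is in category C1.
By R37 (it is in category C1, it is tagged A1, it has scales): it has feathers.
By R12 (it has feathers, it is tagged L): it carries flag K1.
By R22 (it carries flag K1, it is classified as A): it is a mammal.
By R27 (it is a mammal, it is tagged K): it is tagged B1.

Yes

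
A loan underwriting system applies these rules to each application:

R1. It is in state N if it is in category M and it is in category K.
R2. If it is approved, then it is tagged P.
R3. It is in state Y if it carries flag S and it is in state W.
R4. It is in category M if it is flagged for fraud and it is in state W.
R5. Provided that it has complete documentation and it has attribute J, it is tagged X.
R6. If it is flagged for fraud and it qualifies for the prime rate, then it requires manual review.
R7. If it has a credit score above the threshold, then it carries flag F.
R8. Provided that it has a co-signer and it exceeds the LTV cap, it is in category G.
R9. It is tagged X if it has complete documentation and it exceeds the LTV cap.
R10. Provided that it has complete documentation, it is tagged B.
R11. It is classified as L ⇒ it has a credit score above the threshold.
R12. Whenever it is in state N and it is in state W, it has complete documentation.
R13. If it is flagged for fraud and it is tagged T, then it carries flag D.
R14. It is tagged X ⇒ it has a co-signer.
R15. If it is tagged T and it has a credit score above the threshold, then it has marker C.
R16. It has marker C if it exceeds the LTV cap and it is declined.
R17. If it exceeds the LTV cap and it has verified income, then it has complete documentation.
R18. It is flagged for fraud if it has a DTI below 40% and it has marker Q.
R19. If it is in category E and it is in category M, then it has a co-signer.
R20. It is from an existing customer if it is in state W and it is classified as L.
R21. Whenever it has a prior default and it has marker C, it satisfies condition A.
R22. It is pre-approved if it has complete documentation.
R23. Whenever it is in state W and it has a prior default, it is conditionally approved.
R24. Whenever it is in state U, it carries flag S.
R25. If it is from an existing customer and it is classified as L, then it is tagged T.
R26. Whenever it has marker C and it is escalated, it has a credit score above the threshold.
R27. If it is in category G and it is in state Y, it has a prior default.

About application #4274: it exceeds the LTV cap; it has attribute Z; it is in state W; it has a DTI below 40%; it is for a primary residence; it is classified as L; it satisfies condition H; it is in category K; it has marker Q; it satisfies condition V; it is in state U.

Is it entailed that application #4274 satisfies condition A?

Yes

By R11 (it is classified as L): it has a credit score above the threshold.
By R18 (it has a DTI below 40%, it has marker Q): it is flagged for fraud.
By R20 (it is in state W, it is classified as L): it is from an existing customer.
By R24 (it is in state U): it carries flag S.
By R25 (it is from an existing customer, it is classified as L): it is tagged T.
By R3 (it carries flag S, it is in state W): it is in state Y.
By R4 (it is flagged for fraud, it is in state W): it is in category M.
By R15 (it is tagged T, it has a credit score above the threshold): it has marker C.
By R1 (it is in category M, it is in category K): it is in state N.
By R12 (it is in state N, it is in state W): it has complete documentation.
By R9 (it has complete documentation, it exceeds the LTV cap): it is tagged X.
By R14 (it is tagged X): it has a co-signer.
By R8 (it has a co-signer, it exceeds the LTV cap): it is in category G.
By R27 (it is in category G, it is in state Y): it has a prior default.
By R21 (it has a prior default, it has marker C): it satisfies condition A.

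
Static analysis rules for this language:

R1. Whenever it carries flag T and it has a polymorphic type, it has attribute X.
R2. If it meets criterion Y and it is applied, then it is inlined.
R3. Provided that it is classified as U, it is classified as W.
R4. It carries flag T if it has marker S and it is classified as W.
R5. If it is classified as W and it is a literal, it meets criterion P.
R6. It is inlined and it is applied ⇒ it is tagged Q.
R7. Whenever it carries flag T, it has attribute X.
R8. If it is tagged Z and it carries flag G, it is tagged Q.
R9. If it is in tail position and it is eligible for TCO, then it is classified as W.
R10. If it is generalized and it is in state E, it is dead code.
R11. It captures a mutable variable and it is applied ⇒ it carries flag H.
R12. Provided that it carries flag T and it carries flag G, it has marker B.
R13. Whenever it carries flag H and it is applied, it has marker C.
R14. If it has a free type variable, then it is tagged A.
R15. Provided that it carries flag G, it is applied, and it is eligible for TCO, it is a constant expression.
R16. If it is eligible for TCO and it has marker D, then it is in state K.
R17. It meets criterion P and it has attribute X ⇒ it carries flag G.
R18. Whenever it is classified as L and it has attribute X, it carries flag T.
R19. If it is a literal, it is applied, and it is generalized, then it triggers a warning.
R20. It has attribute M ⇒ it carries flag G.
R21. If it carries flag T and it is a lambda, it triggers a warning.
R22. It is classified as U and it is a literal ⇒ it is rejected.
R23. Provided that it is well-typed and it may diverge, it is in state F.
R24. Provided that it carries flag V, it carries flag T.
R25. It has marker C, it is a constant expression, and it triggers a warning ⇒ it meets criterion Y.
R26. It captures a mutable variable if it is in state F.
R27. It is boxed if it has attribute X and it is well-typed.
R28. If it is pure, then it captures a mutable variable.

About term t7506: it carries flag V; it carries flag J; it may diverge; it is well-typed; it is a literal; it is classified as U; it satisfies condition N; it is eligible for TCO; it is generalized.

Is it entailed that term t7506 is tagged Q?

No

Forward chaining from the given facts derives: is classified as W, meets criterion P, is rejected, is in state F, carries flag T, captures a mutable variable, has attribute X, carries flag G, is boxed, has marker B.
Rules concluding "it is tagged Q": R6 needs "it is inlined"; R8 needs "it is tagged Z" — none of these are established.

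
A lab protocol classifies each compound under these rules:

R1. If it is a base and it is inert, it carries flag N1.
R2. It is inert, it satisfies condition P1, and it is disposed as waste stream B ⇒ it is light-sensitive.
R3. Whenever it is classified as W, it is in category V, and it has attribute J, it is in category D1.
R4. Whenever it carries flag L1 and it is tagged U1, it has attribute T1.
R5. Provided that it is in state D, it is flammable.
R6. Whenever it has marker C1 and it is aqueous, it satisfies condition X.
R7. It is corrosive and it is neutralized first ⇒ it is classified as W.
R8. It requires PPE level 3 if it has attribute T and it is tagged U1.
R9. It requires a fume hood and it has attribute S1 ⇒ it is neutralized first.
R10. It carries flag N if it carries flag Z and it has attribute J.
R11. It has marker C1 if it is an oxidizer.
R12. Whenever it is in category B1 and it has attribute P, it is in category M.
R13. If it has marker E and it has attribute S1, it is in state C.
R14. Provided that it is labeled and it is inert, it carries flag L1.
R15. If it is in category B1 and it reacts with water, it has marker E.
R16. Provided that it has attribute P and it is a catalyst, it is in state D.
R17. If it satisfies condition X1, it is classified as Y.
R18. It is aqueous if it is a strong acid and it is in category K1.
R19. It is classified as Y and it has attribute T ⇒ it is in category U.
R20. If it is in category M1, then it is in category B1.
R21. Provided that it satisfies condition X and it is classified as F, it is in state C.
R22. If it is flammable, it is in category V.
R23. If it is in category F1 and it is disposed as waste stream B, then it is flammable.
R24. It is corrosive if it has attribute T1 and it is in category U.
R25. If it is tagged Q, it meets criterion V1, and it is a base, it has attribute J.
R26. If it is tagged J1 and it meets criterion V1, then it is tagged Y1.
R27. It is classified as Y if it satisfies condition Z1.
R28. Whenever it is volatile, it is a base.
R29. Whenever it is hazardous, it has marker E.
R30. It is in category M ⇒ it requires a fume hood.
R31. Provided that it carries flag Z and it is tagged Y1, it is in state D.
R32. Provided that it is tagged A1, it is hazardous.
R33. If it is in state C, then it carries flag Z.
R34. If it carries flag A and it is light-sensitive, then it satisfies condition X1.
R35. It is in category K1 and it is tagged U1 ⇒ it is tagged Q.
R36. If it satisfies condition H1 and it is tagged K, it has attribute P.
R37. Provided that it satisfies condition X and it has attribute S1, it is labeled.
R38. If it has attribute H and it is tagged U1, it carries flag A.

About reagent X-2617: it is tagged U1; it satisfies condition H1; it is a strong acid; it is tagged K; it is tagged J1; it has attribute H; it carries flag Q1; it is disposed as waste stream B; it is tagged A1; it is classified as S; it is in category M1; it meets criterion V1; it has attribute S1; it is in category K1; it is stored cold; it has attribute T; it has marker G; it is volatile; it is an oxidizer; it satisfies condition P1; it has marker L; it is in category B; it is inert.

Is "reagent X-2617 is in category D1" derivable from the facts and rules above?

By R2 (it is inert, it satisfies condition P1, it is disposed as waste stream B): it is light-sensitive.
By R11 (it is an oxidizer): it has marker C1.
By R18 (it is a strong acid, it is in category K1): it is aqueous.
By R20 (it is in category M1): it is in category B1.
By R26 (it is tagged J1, it meets criterion V1): it is tagged Y1.
By R28 (it is volatile): it is a base.
By R32 (it is tagged A1): it is hazardous.
By R35 (it is in category K1, it is tagged U1): it is tagged Q.
By R36 (it satisfies condition H1, it is tagged K): it has attribute P.
By R38 (it has attribute H, it is tagged U1): it carries flag A.
By R6 (it has marker C1, it is aqueous): it satisfies condition X.
By R12 (it is in category B1, it has attribute P): it is in category M.
By R25 (it is tagged Q, it meets criterion V1, it is a base): it has attribute J.
By R29 (it is hazardous): it has marker E.
By R30 (it is in category M): it requires a fume hood.
By R34 (it carries flag A, it is light-sensitive): it satisfies condition X1.
By R37 (it satisfies condition X, it has attribute S1): it is labeled.
By R9 (it requires a fume hood, it has attribute S1): it is neutralized first.
By R13 (it has marker E, it has attribute S1): it is in state C.
By R14 (it is labeled, it is inert): it carries flag L1.
By R17 (it satisfies condition X1): it is classified as Y.
By R19 (it is classified as Y, it has attribute T): it is in category U.
By R33 (it is in state C): it carries flag Z.
By R4 (it carries flag L1, it is tagged U1): it has attribute T1.
By R24 (it has attribute T1, it is in category U): it is corrosive.
By R31 (it carries flag Z, it is tagged Y1): it is in state D.
By R5 (it is in state D): it is flammable.
By R7 (it is corrosive, it is neutralized first): it is classified as W.
By R22 (it is flammable): it is in category V.
By R3 (it is classified as W, it is in category V, it has attribute J): it is in category D1.

Yes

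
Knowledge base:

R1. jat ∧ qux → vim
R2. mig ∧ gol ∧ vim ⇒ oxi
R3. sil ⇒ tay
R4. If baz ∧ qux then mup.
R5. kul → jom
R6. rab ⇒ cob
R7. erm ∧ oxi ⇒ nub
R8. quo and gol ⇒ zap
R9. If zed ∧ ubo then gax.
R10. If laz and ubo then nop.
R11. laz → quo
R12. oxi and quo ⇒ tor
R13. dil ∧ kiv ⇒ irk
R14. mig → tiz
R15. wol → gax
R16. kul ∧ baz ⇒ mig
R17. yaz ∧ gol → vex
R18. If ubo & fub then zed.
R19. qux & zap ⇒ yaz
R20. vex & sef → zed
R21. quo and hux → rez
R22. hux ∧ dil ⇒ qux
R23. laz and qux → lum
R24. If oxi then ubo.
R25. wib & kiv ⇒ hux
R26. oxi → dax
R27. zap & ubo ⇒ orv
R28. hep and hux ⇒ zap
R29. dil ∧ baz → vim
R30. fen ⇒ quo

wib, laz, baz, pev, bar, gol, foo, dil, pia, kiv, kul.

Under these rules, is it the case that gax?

Forward chaining from the given facts derives: jom, quo, irk, mig, hux, vim, oxi, zap, tor, tiz, rez, qux, lum, ubo, dax, orv, mup, nop, yaz, vex.
Rules concluding gax: R9 needs zed; R15 needs wol — none of these are established.

No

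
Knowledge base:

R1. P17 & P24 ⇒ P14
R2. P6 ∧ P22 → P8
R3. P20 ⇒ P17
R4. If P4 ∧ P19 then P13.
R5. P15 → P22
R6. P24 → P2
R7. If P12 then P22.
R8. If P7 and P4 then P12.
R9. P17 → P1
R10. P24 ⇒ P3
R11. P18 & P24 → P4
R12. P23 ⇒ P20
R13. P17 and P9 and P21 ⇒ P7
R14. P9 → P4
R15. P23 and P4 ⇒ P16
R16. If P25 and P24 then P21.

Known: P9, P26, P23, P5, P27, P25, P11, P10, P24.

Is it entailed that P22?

P20  (by R12: P23)
P4  (by R14: P9)
P21  (by R16: P25, P24)
P17  (by R3: P20)
P7  (by R13: P17, P9, P21)
P12  (by R8: P7, P4)
P22  (by R7: P12)

Yes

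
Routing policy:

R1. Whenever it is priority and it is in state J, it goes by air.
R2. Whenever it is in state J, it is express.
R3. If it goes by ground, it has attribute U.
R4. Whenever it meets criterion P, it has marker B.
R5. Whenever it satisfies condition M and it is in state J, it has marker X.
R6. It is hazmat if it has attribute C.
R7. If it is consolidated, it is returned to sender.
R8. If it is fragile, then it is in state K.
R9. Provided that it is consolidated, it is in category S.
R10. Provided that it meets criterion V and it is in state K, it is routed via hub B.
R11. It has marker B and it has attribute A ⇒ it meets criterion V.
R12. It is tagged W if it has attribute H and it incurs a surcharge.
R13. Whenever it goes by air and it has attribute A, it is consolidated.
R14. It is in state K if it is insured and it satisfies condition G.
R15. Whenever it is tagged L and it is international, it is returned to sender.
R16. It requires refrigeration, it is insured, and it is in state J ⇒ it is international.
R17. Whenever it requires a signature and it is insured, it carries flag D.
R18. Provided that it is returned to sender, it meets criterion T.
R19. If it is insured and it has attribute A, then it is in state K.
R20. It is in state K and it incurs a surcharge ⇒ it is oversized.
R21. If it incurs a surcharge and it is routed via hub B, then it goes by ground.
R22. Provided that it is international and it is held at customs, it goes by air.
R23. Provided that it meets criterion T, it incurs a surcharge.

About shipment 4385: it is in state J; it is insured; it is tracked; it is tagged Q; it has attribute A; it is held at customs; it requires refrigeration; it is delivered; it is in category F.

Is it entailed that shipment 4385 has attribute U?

No

Forward chaining from the given facts derives: is express, is international, is in state K, goes by air, is consolidated, is returned to sender, is in category S, meets criterion T, incurs a surcharge, is oversized.
The only rule concluding "it has attribute U" is R3, which needs "it goes by ground"; that is never established.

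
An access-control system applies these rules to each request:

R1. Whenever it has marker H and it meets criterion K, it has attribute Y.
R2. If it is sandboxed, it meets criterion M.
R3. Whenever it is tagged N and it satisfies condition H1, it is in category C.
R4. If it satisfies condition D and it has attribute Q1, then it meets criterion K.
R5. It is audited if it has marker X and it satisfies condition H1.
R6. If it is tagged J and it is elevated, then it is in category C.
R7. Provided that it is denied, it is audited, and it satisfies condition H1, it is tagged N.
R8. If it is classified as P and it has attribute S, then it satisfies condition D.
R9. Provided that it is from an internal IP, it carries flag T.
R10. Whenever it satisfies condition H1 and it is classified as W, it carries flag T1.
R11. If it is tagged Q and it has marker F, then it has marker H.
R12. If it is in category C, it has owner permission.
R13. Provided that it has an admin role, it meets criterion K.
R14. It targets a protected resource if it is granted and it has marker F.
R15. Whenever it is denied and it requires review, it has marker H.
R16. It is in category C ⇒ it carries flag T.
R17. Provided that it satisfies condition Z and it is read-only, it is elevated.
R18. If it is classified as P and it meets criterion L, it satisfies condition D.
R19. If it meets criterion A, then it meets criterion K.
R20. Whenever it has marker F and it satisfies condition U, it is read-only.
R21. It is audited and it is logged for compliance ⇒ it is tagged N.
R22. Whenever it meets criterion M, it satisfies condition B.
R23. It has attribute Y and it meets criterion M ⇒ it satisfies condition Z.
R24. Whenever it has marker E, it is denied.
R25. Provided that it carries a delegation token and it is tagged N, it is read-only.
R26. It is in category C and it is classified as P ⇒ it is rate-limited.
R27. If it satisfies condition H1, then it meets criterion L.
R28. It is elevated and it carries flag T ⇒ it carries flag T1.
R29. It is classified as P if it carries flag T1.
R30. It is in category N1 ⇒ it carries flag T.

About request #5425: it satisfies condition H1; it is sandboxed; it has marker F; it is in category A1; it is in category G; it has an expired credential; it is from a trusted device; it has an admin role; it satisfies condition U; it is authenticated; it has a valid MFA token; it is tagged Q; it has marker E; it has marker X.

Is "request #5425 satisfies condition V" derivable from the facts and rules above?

No

Forward chaining from the given facts derives: meets criterion M, is audited, has marker H, meets criterion K, is read-only, satisfies condition B, is denied, meets criterion L, has attribute Y, is tagged N, satisfies condition Z, is in category C, has owner permission, carries flag T, is elevated, carries flag T1, is classified as P, satisfies condition D, is rate-limited.
No rule has "it satisfies condition V" as its conclusion, and it is not among the given facts.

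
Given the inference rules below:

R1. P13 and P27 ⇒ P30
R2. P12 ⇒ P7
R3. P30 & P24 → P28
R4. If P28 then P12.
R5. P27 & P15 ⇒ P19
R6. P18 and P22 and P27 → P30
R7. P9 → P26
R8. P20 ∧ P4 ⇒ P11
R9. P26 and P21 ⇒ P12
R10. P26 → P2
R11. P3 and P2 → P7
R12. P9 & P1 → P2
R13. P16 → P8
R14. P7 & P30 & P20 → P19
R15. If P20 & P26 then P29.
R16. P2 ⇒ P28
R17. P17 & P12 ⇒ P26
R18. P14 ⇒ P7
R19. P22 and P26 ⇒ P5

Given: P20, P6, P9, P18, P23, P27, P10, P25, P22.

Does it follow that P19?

Yes

P30  (by R6: P18, P22, P27)
P26  (by R7: P9)
P2  (by R10: P26)
P28  (by R16: P2)
P12  (by R4: P28)
P7  (by R2: P12)
P19  (by R14: P7, P30, P20)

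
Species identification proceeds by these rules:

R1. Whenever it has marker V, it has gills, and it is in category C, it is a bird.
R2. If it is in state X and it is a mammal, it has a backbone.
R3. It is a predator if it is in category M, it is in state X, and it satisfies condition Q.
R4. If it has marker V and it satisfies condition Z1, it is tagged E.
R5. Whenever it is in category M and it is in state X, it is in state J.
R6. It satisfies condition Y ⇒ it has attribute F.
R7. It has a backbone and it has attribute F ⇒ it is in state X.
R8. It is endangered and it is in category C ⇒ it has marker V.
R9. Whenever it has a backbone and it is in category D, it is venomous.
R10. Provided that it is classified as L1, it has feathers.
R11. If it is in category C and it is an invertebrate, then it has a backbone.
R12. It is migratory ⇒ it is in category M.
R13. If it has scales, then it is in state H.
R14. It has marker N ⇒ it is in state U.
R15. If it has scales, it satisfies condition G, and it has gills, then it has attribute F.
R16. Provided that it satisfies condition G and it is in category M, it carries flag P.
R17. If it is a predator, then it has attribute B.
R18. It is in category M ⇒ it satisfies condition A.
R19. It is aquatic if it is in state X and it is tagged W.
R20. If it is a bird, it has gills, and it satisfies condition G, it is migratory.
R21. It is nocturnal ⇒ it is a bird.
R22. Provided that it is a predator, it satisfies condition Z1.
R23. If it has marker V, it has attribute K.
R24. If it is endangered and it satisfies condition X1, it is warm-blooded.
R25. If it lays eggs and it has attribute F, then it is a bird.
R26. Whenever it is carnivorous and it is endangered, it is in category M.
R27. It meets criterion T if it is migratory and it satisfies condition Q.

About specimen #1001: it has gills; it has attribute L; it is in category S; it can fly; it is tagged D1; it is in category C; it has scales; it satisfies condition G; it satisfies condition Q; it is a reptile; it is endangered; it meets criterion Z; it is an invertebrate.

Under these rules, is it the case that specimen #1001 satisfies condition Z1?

Yes

By R8 (it is endangered, it is in category C): it has marker V.
By R11 (it is in category C, it is an invertebrate): it has a backbone.
By R15 (it has scales, it satisfies condition G, it has gills): it has attribute F.
By R1 (it has marker V, it has gills, it is in category C): it is a bird.
By R7 (it has a backbone, it has attribute F): it is in state X.
By R20 (it is a bird, it has gills, it satisfies condition G): it is migratory.
By R12 (it is migratory): it is in category M.
By R3 (it is in category M, it is in state X, it satisfies condition Q): it is a predator.
By R22 (it is a predator): it satisfies condition Z1.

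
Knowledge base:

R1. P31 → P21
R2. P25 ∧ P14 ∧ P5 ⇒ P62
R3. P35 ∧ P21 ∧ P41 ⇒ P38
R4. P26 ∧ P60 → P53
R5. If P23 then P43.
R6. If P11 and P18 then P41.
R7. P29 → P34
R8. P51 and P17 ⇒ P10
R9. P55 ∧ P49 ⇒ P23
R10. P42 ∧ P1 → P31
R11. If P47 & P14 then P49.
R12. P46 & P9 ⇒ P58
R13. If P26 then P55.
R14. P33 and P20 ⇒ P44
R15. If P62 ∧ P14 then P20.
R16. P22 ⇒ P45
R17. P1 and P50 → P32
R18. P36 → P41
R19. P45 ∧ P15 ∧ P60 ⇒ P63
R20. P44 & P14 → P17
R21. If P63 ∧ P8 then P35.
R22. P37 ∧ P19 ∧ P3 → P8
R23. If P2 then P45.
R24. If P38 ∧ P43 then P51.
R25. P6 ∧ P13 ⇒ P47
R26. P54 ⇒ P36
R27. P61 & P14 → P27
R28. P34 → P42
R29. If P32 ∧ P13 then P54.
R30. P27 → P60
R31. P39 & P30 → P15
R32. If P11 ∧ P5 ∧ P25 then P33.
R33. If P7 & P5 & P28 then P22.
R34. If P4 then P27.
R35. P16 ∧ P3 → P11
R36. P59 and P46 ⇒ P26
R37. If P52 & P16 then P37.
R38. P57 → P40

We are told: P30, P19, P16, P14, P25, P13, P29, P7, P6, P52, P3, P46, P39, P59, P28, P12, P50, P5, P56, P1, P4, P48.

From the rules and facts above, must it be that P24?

Forward chaining from the given facts derives: P62, P34, P20, P32, P47, P42, P54, P15, P22, P27, P11, P26, P37, P31, P49, P55, P45, P8, P36, P60, P33, P21, P53, P23, P44, P41, P63, P17, P35, P38, P43, P51, P10.
No rule has P24 as its conclusion, and it is not among the given facts.

No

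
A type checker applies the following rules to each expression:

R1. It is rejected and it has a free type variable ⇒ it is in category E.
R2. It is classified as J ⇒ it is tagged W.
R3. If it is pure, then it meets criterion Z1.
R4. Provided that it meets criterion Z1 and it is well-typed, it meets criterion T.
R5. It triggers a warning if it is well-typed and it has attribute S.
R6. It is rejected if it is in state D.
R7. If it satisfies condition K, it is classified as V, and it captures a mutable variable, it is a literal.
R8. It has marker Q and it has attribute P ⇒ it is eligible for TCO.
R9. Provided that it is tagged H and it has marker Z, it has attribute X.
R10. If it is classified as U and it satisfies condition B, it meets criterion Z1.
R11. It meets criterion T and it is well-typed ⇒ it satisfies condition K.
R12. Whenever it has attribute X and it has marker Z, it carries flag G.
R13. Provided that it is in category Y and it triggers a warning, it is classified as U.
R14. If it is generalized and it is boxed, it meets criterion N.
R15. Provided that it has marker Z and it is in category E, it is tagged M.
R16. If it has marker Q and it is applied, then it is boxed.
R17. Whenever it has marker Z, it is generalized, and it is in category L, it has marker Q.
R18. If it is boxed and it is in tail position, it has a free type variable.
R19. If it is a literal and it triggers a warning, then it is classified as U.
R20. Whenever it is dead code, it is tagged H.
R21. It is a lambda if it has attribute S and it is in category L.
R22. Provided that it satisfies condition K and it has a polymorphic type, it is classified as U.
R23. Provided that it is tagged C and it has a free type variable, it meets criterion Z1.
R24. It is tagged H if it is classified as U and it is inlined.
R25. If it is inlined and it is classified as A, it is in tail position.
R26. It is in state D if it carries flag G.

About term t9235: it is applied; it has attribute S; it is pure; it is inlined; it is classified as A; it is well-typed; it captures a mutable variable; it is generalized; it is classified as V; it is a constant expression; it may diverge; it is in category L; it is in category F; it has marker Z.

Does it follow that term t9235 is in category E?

By R3 (it is pure): it meets criterion Z1.
By R4 (it meets criterion Z1, it is well-typed): it meets criterion T.
By R5 (it is well-typed, it has attribute S): it triggers a warning.
By R11 (it meets criterion T, it is well-typed): it satisfies condition K.
By R17 (it has marker Z, it is generalized, it is in category L): it has marker Q.
By R25 (it is inlined, it is classified as A): it is in tail position.
By R7 (it satisfies condition K, it is classified as V, it captures a mutable variable): it is a literal.
By R16 (it has marker Q, it is applied): it is boxed.
By R18 (it is boxed, it is in tail position): it has a free type variable.
By R19 (it is a literal, it triggers a warning): it is classified as U.
By R24 (it is classified as U, it is inlined): it is tagged H.
By R9 (it is tagged H, it has marker Z): it has attribute X.
By R12 (it has attribute X, it has marker Z): it carries flag G.
By R26 (it carries flag G): it is in state D.
By R6 (it is in state D): it is rejected.
By R1 (it is rejected, it has a free type variable): it is in category E.

Yes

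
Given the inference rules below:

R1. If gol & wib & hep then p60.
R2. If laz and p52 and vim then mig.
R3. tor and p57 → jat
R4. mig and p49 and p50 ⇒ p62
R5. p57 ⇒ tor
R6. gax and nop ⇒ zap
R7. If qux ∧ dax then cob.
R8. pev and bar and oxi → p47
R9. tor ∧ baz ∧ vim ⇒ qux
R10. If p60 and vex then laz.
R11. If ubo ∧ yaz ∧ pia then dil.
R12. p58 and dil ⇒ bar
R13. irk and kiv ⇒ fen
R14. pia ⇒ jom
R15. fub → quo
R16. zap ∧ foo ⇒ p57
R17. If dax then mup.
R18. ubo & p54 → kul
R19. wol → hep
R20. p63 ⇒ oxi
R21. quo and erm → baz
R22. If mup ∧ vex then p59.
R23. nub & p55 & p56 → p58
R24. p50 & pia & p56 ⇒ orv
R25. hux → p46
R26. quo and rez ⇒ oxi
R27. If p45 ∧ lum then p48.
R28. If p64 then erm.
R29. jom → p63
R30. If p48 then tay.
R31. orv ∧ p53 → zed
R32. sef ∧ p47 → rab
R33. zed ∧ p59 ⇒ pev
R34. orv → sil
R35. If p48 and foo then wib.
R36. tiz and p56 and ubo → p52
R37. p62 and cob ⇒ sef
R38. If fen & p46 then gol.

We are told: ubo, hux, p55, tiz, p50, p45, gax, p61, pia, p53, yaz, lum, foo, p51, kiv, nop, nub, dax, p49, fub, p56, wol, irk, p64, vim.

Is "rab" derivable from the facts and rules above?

Forward chaining from the given facts derives: zap, dil, fen, jom, quo, p57, mup, hep, p58, orv, p46, p48, erm, p63, tay, zed, sil, wib, p52, gol, p60, tor, bar, oxi, baz, jat, qux, cob.
The only rule concluding rab is R32, which needs sef; that is never established.

No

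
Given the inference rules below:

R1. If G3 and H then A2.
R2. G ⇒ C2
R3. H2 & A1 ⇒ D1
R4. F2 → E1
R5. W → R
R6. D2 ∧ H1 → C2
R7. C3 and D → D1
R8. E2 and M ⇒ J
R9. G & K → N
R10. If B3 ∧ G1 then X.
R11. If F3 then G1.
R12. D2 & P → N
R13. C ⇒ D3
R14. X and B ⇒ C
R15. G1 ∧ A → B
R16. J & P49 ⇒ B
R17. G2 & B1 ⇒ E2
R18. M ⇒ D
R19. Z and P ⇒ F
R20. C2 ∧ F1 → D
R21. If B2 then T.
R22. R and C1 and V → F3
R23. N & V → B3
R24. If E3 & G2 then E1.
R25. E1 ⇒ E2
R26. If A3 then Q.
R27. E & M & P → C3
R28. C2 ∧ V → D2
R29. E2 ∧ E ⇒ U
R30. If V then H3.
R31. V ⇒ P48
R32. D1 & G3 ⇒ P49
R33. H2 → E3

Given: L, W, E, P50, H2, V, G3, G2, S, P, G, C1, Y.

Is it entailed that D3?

Forward chaining from the given facts derives: C2, R, F3, D2, H3, P48, E3, G1, N, B3, E1, E2, U, X.
The only rule concluding D3 is R13, which needs C; that is never established.

No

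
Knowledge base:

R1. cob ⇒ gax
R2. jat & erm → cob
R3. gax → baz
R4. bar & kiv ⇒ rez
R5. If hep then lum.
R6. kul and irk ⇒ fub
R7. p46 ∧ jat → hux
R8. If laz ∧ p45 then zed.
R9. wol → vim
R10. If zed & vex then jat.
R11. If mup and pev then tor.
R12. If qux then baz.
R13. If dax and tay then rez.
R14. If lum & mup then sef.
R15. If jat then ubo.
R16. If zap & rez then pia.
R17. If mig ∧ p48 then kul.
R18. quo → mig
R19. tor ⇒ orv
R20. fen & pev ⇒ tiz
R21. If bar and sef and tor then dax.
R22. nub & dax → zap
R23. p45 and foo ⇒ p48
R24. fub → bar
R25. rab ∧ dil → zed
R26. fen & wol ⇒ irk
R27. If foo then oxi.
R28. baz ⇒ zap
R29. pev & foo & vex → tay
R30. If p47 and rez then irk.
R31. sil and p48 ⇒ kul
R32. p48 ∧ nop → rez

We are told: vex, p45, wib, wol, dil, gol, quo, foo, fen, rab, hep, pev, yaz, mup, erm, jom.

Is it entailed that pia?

lum  (by R5: hep)
tor  (by R11: mup, pev)
sef  (by R14: lum, mup)
mig  (by R18: quo)
p48  (by R23: p45, foo)
zed  (by R25: rab, dil)
irk  (by R26: fen, wol)
tay  (by R29: pev, foo, vex)
jat  (by R10: zed, vex)
kul  (by R17: mig, p48)
cob  (by R2: jat, erm)
fub  (by R6: kul, irk)
bar  (by R24: fub)
gax  (by R1: cob)
baz  (by R3: gax)
dax  (by R21: bar, sef, tor)
zap  (by R28: baz)
rez  (by R13: dax, tay)
pia  (by R16: zap, rez)

Yes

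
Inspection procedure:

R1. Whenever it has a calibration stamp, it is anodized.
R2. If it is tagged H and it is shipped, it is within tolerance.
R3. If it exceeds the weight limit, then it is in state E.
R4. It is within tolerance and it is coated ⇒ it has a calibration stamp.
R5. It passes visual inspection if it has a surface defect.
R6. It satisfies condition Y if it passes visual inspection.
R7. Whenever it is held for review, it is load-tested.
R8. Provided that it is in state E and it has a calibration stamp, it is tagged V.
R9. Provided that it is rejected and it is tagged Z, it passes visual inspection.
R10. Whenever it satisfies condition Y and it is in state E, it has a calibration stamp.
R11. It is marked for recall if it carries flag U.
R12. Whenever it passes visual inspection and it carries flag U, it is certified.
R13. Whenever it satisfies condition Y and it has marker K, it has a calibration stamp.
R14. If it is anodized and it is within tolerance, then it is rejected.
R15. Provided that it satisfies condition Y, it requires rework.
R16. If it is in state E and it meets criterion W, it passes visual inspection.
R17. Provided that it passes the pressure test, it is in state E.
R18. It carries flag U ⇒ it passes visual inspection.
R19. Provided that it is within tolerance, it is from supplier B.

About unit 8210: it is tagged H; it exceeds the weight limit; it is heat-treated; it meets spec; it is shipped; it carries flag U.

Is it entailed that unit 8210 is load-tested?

Forward chaining from the given facts derives: is within tolerance, is in state E, is marked for recall, passes visual inspection, is from supplier B, satisfies condition Y, has a calibration stamp, is certified, requires rework, is anodized, is tagged V, is rejected.
The only rule concluding "it is load-tested" is R7, which needs "it is held for review"; that is never established.

No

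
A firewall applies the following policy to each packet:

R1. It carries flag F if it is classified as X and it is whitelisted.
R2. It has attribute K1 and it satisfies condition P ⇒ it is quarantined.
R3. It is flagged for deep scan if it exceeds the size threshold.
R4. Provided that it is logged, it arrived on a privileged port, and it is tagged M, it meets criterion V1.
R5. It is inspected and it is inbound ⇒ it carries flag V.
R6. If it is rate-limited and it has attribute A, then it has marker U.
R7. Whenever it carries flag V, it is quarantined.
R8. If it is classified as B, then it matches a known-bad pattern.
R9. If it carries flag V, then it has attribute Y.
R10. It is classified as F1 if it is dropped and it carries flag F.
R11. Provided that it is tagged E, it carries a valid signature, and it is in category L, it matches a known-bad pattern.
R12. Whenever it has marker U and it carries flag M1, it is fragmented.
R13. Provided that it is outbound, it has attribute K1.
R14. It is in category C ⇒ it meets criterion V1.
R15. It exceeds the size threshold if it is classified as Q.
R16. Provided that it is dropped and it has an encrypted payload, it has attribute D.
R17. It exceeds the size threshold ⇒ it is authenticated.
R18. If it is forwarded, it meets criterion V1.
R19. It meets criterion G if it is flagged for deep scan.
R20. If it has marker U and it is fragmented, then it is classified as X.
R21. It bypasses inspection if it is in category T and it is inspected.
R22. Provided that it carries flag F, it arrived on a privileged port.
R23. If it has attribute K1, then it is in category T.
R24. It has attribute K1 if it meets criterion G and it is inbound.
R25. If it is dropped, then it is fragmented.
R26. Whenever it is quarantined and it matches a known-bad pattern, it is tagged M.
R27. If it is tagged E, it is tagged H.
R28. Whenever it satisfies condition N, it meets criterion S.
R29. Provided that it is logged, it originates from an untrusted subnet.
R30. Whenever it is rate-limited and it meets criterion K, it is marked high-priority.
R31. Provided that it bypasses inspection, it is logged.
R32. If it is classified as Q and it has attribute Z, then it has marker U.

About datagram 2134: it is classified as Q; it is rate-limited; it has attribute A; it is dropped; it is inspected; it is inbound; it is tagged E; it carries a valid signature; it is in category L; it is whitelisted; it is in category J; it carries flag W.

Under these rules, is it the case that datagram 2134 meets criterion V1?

Yes

By R5 (it is inspected, it is inbound): it carries flag V.
By R6 (it is rate-limited, it has attribute A): it has marker U.
By R7 (it carries flag V): it is quarantined.
By R11 (it is tagged E, it carries a valid signature, it is in category L): it matches a known-bad pattern.
By R15 (it is classified as Q): it exceeds the size threshold.
By R25 (it is dropped): it is fragmented.
By R26 (it is quarantined, it matches a known-bad pattern): it is tagged M.
By R3 (it exceeds the size threshold): it is flagged for deep scan.
By R19 (it is flagged for deep scan): it meets criterion G.
By R20 (it has marker U, it is fragmented): it is classified as X.
By R24 (it meets criterion G, it is inbound): it has attribute K1.
By R1 (it is classified as X, it is whitelisted): it carries flag F.
By R22 (it carries flag F): it arrived on a privileged port.
By R23 (it has attribute K1): it is in category T.
By R21 (it is in category T, it is inspected): it bypasses inspection.
By R31 (it bypasses inspection): it is logged.
By R4 (it is logged, it arrived on a privileged port, it is tagged M): it meets criterion V1.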